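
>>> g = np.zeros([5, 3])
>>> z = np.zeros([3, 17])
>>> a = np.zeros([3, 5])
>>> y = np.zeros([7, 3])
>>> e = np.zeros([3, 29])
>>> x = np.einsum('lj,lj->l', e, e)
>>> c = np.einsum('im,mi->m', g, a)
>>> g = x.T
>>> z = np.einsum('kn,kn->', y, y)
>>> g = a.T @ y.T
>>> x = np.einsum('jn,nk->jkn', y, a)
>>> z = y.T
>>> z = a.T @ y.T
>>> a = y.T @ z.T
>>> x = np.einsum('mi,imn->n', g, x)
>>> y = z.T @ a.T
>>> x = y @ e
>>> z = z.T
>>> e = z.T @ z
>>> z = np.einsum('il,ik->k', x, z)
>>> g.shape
(5, 7)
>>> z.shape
(5,)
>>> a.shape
(3, 5)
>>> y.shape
(7, 3)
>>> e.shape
(5, 5)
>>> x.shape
(7, 29)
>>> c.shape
(3,)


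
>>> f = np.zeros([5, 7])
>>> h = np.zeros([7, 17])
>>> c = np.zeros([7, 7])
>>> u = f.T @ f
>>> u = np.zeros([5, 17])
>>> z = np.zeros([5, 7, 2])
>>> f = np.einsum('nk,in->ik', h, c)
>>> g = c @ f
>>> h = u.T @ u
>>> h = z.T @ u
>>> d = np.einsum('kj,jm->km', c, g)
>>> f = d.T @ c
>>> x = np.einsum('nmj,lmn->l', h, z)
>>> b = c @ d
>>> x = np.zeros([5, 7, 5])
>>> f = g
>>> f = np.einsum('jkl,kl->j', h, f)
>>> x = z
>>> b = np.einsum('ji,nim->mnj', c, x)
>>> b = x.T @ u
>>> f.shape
(2,)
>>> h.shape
(2, 7, 17)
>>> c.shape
(7, 7)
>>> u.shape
(5, 17)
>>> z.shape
(5, 7, 2)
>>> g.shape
(7, 17)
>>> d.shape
(7, 17)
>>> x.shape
(5, 7, 2)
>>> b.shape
(2, 7, 17)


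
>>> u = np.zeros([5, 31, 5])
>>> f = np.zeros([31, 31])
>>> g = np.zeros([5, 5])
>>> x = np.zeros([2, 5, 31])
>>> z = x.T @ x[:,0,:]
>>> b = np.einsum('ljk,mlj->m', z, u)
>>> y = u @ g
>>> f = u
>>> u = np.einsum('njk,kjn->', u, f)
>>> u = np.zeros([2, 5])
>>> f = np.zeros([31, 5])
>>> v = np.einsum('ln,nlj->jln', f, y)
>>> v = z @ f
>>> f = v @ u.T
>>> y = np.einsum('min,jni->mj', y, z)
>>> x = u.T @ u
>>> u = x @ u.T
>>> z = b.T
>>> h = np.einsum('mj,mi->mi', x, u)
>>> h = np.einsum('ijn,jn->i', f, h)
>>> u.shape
(5, 2)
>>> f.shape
(31, 5, 2)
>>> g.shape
(5, 5)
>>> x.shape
(5, 5)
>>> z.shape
(5,)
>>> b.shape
(5,)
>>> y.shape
(5, 31)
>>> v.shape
(31, 5, 5)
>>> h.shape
(31,)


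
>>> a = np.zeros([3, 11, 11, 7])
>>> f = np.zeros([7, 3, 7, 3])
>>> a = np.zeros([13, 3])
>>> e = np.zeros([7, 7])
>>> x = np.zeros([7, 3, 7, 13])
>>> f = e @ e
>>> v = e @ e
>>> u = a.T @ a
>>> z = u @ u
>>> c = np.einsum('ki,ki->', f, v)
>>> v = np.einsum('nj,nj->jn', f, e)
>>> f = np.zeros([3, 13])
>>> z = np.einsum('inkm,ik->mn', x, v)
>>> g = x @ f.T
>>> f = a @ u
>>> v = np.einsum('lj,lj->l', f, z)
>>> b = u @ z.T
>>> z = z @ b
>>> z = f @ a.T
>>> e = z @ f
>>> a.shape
(13, 3)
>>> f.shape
(13, 3)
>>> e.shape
(13, 3)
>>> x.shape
(7, 3, 7, 13)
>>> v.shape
(13,)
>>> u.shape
(3, 3)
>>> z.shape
(13, 13)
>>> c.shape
()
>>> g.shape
(7, 3, 7, 3)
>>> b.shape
(3, 13)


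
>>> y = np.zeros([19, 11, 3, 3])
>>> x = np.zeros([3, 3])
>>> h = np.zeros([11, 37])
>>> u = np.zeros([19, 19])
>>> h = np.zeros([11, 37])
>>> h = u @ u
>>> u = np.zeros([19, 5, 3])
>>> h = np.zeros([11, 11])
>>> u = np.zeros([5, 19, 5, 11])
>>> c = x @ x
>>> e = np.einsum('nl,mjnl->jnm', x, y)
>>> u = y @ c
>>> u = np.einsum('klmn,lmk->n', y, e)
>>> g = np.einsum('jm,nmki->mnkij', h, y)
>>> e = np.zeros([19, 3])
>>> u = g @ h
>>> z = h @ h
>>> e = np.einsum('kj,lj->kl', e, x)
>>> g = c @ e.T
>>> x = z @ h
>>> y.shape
(19, 11, 3, 3)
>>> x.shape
(11, 11)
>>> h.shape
(11, 11)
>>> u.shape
(11, 19, 3, 3, 11)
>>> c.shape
(3, 3)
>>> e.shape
(19, 3)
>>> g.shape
(3, 19)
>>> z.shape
(11, 11)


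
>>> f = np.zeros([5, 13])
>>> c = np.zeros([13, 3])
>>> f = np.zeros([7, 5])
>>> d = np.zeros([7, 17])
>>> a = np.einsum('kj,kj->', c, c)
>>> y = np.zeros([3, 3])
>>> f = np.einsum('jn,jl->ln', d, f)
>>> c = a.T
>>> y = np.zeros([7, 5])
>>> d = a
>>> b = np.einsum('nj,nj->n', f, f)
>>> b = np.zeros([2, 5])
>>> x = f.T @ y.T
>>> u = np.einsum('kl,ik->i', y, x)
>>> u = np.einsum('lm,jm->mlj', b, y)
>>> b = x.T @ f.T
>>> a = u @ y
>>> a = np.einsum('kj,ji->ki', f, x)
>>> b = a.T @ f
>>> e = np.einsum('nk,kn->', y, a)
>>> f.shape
(5, 17)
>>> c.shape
()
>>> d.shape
()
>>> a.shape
(5, 7)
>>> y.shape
(7, 5)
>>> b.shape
(7, 17)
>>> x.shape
(17, 7)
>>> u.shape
(5, 2, 7)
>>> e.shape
()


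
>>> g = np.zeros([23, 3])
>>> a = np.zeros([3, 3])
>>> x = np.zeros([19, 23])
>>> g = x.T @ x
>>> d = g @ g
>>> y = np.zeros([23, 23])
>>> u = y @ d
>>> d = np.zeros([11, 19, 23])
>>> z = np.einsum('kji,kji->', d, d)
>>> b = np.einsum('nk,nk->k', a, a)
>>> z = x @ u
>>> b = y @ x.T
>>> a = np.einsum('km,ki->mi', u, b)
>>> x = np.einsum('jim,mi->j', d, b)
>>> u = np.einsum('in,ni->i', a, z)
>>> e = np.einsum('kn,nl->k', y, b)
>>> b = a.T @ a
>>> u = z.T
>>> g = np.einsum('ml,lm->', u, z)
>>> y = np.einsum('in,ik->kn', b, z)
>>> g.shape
()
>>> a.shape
(23, 19)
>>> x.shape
(11,)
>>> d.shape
(11, 19, 23)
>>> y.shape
(23, 19)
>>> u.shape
(23, 19)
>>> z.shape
(19, 23)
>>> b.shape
(19, 19)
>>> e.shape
(23,)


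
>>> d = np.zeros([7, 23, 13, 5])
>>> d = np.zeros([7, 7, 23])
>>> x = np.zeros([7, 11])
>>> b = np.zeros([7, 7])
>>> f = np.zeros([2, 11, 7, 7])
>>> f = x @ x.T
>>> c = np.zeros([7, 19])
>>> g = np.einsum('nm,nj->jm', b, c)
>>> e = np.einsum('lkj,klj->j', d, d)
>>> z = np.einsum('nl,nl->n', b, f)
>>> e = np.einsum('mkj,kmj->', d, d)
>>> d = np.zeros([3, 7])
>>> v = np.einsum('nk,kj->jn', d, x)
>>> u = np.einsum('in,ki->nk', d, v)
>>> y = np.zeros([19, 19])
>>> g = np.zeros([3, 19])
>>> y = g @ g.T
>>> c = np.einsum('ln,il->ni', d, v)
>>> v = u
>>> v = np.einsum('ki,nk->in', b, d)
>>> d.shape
(3, 7)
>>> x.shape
(7, 11)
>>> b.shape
(7, 7)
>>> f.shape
(7, 7)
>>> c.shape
(7, 11)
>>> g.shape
(3, 19)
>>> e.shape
()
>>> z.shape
(7,)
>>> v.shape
(7, 3)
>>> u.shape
(7, 11)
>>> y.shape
(3, 3)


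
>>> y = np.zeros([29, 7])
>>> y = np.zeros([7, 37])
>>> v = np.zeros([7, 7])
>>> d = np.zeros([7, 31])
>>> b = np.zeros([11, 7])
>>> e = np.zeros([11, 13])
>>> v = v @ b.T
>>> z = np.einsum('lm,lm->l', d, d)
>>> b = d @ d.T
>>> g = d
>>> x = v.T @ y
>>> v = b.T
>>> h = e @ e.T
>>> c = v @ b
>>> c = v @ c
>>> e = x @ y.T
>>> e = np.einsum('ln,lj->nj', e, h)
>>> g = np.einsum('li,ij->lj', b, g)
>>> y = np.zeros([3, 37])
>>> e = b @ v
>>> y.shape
(3, 37)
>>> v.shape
(7, 7)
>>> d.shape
(7, 31)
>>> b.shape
(7, 7)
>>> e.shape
(7, 7)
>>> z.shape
(7,)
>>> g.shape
(7, 31)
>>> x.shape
(11, 37)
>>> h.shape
(11, 11)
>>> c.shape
(7, 7)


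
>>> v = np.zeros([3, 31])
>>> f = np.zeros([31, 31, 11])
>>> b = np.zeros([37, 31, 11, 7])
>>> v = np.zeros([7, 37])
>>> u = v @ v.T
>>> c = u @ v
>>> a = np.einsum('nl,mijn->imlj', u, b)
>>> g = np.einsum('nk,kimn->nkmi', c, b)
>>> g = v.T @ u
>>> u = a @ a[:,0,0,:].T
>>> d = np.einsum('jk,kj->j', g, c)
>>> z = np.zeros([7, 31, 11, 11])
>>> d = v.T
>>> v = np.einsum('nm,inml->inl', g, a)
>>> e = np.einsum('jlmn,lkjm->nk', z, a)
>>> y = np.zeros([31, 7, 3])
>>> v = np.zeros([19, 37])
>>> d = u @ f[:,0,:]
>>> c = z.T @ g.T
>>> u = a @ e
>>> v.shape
(19, 37)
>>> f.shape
(31, 31, 11)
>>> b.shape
(37, 31, 11, 7)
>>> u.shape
(31, 37, 7, 37)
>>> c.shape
(11, 11, 31, 37)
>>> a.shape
(31, 37, 7, 11)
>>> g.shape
(37, 7)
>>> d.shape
(31, 37, 7, 11)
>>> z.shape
(7, 31, 11, 11)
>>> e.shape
(11, 37)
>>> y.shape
(31, 7, 3)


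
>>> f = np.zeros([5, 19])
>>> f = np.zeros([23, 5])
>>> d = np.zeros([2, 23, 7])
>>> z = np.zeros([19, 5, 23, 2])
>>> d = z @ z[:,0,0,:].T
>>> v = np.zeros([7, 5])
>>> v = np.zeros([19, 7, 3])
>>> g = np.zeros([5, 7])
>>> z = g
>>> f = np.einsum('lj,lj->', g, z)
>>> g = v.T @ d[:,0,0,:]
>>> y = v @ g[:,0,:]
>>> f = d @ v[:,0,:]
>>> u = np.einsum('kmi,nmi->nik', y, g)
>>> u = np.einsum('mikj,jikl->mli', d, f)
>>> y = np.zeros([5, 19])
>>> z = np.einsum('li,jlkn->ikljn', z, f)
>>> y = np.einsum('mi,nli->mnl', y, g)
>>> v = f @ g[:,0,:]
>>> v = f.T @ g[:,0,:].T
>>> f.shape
(19, 5, 23, 3)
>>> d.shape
(19, 5, 23, 19)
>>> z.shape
(7, 23, 5, 19, 3)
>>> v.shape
(3, 23, 5, 3)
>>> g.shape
(3, 7, 19)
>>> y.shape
(5, 3, 7)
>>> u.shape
(19, 3, 5)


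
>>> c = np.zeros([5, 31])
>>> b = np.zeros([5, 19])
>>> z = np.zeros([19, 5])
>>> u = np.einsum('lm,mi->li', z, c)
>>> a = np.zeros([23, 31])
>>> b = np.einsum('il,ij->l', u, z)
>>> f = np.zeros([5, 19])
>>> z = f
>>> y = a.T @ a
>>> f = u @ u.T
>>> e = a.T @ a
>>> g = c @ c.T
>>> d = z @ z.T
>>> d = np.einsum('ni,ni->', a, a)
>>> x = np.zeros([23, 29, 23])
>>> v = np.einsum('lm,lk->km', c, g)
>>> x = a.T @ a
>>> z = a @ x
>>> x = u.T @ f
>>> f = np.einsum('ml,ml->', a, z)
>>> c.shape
(5, 31)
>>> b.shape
(31,)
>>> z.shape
(23, 31)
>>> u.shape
(19, 31)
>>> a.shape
(23, 31)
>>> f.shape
()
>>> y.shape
(31, 31)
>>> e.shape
(31, 31)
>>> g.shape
(5, 5)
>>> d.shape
()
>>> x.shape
(31, 19)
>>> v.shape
(5, 31)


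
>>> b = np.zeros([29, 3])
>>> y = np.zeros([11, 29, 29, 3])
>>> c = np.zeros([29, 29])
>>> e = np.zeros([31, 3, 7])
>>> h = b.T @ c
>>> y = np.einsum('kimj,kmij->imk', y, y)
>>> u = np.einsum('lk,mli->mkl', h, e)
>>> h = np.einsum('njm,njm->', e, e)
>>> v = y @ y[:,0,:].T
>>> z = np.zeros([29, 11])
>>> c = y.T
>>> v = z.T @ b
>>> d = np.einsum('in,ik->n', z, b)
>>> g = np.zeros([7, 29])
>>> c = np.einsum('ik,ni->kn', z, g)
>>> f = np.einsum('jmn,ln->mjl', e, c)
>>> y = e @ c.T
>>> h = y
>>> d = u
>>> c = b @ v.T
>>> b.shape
(29, 3)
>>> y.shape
(31, 3, 11)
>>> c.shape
(29, 11)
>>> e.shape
(31, 3, 7)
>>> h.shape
(31, 3, 11)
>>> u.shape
(31, 29, 3)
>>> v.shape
(11, 3)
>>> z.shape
(29, 11)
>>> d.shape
(31, 29, 3)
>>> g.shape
(7, 29)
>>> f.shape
(3, 31, 11)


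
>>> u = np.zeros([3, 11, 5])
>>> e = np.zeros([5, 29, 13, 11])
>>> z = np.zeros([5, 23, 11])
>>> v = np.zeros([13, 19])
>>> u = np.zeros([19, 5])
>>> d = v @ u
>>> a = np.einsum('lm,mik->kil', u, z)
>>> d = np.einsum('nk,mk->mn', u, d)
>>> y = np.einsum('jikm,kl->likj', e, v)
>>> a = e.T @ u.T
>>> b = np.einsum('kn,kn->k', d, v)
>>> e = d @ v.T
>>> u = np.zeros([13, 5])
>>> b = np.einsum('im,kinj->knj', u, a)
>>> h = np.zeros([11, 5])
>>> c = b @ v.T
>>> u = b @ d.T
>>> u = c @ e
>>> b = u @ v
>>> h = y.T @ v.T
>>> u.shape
(11, 29, 13)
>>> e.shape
(13, 13)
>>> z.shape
(5, 23, 11)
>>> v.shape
(13, 19)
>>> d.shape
(13, 19)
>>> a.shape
(11, 13, 29, 19)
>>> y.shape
(19, 29, 13, 5)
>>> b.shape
(11, 29, 19)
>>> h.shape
(5, 13, 29, 13)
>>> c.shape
(11, 29, 13)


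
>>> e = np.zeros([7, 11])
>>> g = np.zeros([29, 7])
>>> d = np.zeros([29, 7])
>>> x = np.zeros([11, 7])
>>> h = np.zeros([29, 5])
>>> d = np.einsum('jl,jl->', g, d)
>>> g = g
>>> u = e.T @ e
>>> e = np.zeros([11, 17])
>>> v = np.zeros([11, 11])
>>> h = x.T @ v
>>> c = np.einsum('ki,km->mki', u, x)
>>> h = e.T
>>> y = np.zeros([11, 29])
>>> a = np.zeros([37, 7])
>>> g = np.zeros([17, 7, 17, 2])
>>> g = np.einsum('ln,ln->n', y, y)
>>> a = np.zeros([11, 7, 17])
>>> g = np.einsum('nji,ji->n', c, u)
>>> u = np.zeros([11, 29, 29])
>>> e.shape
(11, 17)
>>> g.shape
(7,)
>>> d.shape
()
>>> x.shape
(11, 7)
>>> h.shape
(17, 11)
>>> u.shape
(11, 29, 29)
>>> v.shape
(11, 11)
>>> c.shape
(7, 11, 11)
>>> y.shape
(11, 29)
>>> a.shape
(11, 7, 17)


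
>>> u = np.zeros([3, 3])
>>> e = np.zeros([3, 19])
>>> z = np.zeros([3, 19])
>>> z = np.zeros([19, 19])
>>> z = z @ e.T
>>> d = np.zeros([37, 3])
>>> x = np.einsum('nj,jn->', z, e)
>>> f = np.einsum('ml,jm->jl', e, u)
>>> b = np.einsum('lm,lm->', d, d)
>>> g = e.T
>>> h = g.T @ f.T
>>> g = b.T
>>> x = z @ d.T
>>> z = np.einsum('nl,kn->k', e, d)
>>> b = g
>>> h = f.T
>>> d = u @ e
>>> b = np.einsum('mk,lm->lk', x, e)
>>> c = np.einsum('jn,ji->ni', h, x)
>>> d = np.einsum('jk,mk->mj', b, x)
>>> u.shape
(3, 3)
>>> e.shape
(3, 19)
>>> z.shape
(37,)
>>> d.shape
(19, 3)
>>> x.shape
(19, 37)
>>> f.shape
(3, 19)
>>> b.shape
(3, 37)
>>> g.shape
()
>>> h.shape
(19, 3)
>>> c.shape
(3, 37)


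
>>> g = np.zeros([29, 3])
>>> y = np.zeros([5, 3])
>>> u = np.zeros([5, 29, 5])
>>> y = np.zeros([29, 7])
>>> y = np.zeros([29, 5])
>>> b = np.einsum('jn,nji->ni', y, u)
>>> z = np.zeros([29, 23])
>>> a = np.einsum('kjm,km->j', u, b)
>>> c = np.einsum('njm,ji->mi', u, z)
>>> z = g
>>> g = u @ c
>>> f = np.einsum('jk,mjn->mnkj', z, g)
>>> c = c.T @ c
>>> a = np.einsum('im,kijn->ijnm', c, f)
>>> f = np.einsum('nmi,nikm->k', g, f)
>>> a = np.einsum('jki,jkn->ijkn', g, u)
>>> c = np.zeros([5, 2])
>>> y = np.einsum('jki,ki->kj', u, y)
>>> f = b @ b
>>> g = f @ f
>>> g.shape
(5, 5)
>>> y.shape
(29, 5)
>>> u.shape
(5, 29, 5)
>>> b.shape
(5, 5)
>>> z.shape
(29, 3)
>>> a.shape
(23, 5, 29, 5)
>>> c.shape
(5, 2)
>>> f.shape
(5, 5)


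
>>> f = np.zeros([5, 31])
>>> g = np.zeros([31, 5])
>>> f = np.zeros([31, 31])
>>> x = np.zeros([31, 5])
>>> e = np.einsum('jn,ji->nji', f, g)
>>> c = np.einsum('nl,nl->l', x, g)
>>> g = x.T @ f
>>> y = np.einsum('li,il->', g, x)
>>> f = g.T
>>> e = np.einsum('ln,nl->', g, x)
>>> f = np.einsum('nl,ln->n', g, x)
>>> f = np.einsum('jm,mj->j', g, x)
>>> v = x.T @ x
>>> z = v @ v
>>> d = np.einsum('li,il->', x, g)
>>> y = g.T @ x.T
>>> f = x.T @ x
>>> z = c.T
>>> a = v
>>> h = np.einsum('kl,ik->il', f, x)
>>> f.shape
(5, 5)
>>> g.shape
(5, 31)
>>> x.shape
(31, 5)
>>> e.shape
()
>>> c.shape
(5,)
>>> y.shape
(31, 31)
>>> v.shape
(5, 5)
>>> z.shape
(5,)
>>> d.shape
()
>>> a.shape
(5, 5)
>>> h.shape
(31, 5)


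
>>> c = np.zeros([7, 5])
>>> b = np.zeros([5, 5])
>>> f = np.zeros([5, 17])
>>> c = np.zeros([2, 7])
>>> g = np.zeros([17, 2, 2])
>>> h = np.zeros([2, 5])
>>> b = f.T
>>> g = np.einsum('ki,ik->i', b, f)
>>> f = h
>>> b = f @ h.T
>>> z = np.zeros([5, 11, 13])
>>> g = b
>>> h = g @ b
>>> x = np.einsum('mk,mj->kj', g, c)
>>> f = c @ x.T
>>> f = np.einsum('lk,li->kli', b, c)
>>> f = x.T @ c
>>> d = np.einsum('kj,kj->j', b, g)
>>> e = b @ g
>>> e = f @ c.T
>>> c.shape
(2, 7)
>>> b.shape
(2, 2)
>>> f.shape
(7, 7)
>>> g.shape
(2, 2)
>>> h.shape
(2, 2)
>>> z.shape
(5, 11, 13)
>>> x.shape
(2, 7)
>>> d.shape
(2,)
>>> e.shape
(7, 2)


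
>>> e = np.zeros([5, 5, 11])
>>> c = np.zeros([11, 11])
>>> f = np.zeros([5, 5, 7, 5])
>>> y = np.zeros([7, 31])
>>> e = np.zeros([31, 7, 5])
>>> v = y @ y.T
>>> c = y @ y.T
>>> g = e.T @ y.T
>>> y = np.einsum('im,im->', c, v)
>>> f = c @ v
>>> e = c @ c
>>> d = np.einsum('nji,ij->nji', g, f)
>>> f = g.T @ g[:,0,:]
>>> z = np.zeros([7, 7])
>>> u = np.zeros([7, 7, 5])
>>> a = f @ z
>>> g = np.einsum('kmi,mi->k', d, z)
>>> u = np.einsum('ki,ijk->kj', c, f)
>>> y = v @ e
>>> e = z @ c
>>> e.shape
(7, 7)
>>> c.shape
(7, 7)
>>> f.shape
(7, 7, 7)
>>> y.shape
(7, 7)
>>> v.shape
(7, 7)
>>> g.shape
(5,)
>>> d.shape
(5, 7, 7)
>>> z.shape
(7, 7)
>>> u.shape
(7, 7)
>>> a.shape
(7, 7, 7)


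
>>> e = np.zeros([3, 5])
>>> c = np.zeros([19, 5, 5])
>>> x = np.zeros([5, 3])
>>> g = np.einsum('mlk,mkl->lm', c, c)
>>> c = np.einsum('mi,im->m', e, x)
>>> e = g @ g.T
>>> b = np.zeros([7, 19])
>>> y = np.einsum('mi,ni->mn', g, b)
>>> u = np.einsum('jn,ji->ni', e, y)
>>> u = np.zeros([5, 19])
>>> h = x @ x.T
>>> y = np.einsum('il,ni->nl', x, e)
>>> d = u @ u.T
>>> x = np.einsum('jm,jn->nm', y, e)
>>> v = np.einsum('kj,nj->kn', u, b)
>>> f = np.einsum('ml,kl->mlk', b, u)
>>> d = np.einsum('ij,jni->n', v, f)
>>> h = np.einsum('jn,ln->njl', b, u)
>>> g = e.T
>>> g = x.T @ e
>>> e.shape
(5, 5)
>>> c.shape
(3,)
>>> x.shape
(5, 3)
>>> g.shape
(3, 5)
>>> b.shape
(7, 19)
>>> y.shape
(5, 3)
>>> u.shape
(5, 19)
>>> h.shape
(19, 7, 5)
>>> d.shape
(19,)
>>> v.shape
(5, 7)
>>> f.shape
(7, 19, 5)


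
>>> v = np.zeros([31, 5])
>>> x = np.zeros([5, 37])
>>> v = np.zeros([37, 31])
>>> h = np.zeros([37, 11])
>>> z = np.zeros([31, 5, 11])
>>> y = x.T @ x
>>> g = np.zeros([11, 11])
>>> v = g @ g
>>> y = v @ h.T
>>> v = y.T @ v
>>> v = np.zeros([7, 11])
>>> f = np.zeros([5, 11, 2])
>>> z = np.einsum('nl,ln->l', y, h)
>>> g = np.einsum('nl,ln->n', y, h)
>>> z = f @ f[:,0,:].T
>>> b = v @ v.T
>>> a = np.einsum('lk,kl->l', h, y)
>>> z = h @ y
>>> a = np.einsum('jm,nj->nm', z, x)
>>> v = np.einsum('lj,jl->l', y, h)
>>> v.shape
(11,)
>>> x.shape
(5, 37)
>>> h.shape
(37, 11)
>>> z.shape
(37, 37)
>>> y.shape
(11, 37)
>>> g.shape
(11,)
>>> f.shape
(5, 11, 2)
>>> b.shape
(7, 7)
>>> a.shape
(5, 37)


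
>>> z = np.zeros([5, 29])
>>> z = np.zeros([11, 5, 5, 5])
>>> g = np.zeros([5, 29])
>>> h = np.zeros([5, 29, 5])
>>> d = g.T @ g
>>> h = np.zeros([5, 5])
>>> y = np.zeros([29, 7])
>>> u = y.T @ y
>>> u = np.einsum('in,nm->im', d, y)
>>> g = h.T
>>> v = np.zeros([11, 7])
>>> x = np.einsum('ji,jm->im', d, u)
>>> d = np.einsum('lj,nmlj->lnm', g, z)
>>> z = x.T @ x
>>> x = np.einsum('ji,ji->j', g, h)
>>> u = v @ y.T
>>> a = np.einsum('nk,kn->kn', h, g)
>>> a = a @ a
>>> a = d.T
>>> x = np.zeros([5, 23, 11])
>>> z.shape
(7, 7)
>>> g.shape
(5, 5)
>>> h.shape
(5, 5)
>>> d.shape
(5, 11, 5)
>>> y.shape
(29, 7)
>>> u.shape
(11, 29)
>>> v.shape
(11, 7)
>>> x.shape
(5, 23, 11)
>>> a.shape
(5, 11, 5)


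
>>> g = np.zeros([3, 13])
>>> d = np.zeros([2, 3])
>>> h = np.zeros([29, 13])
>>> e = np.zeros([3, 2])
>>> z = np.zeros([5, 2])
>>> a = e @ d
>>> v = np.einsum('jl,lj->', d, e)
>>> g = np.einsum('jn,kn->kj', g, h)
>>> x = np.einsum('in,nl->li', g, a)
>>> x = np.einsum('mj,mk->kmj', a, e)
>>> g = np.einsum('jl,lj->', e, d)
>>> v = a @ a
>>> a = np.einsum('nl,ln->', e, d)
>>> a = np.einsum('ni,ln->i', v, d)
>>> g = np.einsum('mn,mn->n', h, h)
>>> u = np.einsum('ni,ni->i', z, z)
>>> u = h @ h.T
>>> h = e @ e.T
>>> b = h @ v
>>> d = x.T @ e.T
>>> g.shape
(13,)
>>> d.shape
(3, 3, 3)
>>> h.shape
(3, 3)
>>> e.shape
(3, 2)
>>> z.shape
(5, 2)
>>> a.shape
(3,)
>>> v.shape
(3, 3)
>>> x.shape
(2, 3, 3)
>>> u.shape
(29, 29)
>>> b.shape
(3, 3)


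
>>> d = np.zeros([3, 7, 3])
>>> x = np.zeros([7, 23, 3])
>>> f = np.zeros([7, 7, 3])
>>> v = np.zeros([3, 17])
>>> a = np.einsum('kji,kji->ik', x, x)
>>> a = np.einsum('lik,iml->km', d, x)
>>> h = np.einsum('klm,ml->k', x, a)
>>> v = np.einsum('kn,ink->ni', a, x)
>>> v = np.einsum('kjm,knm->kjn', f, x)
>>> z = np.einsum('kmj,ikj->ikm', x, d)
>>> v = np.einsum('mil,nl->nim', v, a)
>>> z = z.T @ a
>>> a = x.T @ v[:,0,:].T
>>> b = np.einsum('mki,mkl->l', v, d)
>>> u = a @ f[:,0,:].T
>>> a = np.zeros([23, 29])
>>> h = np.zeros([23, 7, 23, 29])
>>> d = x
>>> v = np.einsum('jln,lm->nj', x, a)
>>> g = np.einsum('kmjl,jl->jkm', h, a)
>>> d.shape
(7, 23, 3)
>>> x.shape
(7, 23, 3)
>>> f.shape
(7, 7, 3)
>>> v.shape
(3, 7)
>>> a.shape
(23, 29)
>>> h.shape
(23, 7, 23, 29)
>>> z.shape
(23, 7, 23)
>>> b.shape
(3,)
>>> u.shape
(3, 23, 7)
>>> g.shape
(23, 23, 7)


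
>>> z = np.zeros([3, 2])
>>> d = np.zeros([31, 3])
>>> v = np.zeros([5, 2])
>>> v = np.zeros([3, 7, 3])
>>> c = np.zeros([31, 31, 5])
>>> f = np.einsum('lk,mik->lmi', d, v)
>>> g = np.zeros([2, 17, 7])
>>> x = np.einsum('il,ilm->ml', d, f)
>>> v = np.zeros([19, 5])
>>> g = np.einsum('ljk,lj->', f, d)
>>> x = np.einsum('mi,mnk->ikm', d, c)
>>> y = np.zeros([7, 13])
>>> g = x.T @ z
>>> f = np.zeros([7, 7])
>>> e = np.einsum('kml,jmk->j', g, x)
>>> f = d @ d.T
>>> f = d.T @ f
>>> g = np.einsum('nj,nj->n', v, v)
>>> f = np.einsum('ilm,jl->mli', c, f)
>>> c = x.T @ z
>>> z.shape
(3, 2)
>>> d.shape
(31, 3)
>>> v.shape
(19, 5)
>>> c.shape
(31, 5, 2)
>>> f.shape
(5, 31, 31)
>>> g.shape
(19,)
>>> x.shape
(3, 5, 31)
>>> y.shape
(7, 13)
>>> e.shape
(3,)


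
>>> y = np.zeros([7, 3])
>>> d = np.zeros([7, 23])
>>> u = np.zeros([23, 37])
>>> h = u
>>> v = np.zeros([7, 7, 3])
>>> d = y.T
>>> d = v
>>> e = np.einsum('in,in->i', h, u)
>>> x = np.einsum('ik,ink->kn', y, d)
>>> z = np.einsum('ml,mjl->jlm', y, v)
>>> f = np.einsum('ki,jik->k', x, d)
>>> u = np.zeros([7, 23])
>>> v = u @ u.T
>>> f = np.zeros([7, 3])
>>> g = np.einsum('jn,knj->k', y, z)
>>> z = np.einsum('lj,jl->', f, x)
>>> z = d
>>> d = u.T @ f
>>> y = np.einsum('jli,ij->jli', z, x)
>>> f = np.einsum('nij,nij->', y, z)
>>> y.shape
(7, 7, 3)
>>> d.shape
(23, 3)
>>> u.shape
(7, 23)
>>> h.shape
(23, 37)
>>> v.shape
(7, 7)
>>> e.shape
(23,)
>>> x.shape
(3, 7)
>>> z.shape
(7, 7, 3)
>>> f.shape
()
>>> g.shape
(7,)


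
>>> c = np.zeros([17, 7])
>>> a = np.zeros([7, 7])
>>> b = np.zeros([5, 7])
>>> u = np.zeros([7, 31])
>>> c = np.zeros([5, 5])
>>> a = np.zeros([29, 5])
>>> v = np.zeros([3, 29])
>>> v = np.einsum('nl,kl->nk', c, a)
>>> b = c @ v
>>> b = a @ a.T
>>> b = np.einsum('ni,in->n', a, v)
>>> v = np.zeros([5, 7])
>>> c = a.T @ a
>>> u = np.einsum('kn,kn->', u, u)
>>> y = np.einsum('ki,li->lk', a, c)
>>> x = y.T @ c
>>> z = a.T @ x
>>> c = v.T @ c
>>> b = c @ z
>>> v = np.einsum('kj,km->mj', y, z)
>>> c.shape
(7, 5)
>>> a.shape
(29, 5)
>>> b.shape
(7, 5)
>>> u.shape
()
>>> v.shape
(5, 29)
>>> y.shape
(5, 29)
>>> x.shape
(29, 5)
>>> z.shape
(5, 5)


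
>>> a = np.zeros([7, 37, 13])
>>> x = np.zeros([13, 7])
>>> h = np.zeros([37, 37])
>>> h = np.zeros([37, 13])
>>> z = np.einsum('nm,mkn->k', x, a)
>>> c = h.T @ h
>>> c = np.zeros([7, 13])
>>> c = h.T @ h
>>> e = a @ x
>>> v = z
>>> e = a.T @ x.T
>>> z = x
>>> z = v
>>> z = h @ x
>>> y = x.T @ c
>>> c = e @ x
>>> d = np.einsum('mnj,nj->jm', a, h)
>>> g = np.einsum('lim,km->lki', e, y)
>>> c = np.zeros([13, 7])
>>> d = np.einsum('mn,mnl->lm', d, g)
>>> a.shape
(7, 37, 13)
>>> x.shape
(13, 7)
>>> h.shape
(37, 13)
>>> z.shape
(37, 7)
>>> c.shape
(13, 7)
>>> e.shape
(13, 37, 13)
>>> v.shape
(37,)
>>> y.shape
(7, 13)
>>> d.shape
(37, 13)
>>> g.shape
(13, 7, 37)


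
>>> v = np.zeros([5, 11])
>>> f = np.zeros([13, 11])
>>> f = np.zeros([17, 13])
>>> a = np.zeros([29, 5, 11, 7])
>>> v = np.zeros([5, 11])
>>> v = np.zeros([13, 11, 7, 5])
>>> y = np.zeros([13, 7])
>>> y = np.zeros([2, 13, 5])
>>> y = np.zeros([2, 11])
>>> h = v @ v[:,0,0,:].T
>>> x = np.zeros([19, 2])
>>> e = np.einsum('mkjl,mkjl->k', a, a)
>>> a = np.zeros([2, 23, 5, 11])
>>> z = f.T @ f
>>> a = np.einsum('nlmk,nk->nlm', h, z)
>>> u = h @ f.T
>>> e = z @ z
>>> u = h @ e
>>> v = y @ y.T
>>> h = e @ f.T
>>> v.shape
(2, 2)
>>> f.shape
(17, 13)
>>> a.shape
(13, 11, 7)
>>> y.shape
(2, 11)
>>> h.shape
(13, 17)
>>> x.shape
(19, 2)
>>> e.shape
(13, 13)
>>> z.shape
(13, 13)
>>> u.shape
(13, 11, 7, 13)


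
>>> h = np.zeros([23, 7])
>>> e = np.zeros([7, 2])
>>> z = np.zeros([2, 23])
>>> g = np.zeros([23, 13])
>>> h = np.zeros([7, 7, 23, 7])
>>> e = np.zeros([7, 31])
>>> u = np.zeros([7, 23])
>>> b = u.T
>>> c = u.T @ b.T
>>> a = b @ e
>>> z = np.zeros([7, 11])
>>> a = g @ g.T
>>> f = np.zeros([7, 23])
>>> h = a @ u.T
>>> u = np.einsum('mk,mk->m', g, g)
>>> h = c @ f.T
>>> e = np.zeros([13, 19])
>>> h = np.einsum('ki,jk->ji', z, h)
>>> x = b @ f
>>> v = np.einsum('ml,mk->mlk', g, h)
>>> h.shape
(23, 11)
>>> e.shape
(13, 19)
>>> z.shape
(7, 11)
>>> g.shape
(23, 13)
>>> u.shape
(23,)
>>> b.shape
(23, 7)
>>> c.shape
(23, 23)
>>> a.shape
(23, 23)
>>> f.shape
(7, 23)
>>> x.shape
(23, 23)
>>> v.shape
(23, 13, 11)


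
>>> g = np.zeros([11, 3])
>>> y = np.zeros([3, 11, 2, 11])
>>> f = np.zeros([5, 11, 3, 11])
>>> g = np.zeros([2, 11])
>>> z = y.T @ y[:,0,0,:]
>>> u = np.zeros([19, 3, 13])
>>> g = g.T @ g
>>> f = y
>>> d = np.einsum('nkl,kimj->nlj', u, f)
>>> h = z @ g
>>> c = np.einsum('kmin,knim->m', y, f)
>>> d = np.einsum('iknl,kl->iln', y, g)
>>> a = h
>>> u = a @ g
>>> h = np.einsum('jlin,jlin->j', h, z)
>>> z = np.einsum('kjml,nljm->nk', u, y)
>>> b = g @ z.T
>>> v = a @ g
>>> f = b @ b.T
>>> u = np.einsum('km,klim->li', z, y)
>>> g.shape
(11, 11)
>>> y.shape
(3, 11, 2, 11)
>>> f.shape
(11, 11)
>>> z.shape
(3, 11)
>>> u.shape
(11, 2)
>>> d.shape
(3, 11, 2)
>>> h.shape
(11,)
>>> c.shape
(11,)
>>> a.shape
(11, 2, 11, 11)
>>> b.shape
(11, 3)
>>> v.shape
(11, 2, 11, 11)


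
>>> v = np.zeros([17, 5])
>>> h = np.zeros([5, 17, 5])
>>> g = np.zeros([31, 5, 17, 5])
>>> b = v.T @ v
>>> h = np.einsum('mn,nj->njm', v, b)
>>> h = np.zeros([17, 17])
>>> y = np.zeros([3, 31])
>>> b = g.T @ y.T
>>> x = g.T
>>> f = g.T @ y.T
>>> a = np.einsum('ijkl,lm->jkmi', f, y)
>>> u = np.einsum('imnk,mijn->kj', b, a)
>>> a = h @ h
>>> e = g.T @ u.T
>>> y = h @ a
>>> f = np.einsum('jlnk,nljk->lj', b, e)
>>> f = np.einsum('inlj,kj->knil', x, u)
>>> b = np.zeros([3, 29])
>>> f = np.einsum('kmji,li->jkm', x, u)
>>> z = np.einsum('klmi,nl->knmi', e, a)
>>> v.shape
(17, 5)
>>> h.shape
(17, 17)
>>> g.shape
(31, 5, 17, 5)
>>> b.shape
(3, 29)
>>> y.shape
(17, 17)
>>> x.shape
(5, 17, 5, 31)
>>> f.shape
(5, 5, 17)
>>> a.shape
(17, 17)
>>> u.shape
(3, 31)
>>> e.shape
(5, 17, 5, 3)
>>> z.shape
(5, 17, 5, 3)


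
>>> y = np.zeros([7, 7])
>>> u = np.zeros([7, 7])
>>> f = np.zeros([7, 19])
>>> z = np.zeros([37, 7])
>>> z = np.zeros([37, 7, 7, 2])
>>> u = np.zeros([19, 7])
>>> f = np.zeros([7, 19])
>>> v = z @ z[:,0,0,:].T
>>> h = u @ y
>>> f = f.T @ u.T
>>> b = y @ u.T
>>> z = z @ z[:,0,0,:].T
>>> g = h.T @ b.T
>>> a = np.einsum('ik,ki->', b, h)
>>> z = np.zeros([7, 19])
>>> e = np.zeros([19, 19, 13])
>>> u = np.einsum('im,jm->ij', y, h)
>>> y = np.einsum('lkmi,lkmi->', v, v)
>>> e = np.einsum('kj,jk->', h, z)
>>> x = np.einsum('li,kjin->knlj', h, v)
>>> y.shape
()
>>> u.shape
(7, 19)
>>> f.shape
(19, 19)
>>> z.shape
(7, 19)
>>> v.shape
(37, 7, 7, 37)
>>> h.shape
(19, 7)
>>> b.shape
(7, 19)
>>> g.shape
(7, 7)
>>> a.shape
()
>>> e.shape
()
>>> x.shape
(37, 37, 19, 7)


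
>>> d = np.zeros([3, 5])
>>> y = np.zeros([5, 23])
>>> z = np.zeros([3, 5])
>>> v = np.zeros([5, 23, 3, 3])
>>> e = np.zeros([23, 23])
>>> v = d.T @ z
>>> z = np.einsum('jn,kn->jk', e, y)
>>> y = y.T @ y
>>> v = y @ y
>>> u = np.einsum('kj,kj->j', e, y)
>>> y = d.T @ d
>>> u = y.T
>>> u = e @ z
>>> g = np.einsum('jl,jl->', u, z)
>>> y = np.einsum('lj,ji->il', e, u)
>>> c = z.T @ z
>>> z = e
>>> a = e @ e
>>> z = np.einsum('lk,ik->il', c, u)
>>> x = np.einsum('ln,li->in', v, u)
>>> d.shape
(3, 5)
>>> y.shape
(5, 23)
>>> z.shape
(23, 5)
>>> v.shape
(23, 23)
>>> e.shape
(23, 23)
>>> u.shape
(23, 5)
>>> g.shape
()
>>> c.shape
(5, 5)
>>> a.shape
(23, 23)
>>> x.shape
(5, 23)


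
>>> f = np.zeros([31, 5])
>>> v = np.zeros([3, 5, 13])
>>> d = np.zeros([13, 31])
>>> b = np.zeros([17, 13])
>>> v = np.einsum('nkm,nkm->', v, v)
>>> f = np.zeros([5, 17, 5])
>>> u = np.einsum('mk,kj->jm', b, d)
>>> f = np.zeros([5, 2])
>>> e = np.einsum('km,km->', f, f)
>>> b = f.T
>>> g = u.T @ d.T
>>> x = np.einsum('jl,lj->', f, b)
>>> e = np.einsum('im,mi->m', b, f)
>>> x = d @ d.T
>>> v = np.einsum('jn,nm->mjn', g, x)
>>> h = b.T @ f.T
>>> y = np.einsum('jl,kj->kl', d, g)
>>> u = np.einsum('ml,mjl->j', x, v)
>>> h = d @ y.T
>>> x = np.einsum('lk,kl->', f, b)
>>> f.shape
(5, 2)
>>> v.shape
(13, 17, 13)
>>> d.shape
(13, 31)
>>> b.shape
(2, 5)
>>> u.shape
(17,)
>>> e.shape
(5,)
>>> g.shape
(17, 13)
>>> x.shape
()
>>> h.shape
(13, 17)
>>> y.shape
(17, 31)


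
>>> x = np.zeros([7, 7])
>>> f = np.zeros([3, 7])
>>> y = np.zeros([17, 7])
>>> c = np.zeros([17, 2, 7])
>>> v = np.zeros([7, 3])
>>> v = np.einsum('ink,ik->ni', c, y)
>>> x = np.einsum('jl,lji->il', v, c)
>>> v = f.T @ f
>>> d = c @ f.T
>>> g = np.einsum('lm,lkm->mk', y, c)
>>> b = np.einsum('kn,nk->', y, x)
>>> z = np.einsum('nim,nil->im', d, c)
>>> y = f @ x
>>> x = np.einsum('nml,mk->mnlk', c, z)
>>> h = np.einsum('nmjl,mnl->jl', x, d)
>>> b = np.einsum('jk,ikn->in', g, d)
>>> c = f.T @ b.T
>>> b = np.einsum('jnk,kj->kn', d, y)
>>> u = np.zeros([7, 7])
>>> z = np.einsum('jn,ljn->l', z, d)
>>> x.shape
(2, 17, 7, 3)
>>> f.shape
(3, 7)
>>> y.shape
(3, 17)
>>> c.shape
(7, 17)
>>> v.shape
(7, 7)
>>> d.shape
(17, 2, 3)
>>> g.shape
(7, 2)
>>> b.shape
(3, 2)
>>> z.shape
(17,)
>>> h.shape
(7, 3)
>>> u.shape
(7, 7)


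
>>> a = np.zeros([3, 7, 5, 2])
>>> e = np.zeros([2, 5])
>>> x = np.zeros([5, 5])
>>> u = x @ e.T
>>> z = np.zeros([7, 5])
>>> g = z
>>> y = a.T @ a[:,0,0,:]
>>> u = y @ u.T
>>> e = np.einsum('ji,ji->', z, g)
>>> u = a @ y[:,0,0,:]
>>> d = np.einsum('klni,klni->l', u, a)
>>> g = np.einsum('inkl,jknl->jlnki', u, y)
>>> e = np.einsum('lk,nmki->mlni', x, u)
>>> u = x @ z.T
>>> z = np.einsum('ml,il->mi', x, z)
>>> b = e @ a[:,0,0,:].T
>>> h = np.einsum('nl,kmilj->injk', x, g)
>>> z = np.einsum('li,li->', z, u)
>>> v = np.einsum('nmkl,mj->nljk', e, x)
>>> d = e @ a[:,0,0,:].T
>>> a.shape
(3, 7, 5, 2)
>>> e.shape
(7, 5, 3, 2)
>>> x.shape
(5, 5)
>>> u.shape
(5, 7)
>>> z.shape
()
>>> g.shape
(2, 2, 7, 5, 3)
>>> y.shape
(2, 5, 7, 2)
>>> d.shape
(7, 5, 3, 3)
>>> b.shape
(7, 5, 3, 3)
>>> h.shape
(7, 5, 3, 2)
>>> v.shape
(7, 2, 5, 3)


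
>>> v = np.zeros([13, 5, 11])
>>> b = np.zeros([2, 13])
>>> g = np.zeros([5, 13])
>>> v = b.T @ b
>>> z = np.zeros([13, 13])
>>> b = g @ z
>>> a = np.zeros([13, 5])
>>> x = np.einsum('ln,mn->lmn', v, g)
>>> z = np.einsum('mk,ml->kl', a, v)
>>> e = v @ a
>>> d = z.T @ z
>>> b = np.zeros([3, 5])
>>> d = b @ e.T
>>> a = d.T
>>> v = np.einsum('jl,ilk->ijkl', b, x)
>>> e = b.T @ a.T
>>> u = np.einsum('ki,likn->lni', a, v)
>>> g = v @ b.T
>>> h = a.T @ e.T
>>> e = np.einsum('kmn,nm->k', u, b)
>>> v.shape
(13, 3, 13, 5)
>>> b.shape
(3, 5)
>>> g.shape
(13, 3, 13, 3)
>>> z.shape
(5, 13)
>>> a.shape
(13, 3)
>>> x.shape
(13, 5, 13)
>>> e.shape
(13,)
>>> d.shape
(3, 13)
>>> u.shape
(13, 5, 3)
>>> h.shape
(3, 5)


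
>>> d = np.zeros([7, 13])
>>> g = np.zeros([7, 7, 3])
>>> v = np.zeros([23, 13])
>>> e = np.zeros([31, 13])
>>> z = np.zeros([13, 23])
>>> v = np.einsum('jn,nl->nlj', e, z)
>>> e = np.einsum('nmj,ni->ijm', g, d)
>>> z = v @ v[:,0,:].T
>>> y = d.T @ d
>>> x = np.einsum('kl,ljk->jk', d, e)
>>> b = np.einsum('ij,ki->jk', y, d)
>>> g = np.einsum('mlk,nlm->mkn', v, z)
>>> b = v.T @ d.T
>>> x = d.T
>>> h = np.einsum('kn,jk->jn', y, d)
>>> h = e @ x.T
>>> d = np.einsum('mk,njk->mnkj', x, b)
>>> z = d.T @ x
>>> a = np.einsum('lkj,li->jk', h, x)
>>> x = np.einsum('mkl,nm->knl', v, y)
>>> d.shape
(13, 31, 7, 23)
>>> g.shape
(13, 31, 13)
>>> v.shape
(13, 23, 31)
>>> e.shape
(13, 3, 7)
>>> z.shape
(23, 7, 31, 7)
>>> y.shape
(13, 13)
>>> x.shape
(23, 13, 31)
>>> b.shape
(31, 23, 7)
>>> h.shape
(13, 3, 13)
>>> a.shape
(13, 3)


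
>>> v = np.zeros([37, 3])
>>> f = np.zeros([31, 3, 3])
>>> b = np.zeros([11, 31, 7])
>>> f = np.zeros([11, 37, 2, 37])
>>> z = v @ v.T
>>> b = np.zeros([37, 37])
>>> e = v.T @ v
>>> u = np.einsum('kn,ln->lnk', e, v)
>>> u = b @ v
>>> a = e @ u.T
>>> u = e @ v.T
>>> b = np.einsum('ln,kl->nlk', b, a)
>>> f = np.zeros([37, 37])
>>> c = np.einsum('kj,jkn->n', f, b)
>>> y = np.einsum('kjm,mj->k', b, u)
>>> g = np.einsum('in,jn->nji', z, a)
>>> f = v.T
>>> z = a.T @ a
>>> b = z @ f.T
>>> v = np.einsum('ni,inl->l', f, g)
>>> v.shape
(37,)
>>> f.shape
(3, 37)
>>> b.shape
(37, 3)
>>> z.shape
(37, 37)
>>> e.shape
(3, 3)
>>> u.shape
(3, 37)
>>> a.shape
(3, 37)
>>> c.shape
(3,)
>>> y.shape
(37,)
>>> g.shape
(37, 3, 37)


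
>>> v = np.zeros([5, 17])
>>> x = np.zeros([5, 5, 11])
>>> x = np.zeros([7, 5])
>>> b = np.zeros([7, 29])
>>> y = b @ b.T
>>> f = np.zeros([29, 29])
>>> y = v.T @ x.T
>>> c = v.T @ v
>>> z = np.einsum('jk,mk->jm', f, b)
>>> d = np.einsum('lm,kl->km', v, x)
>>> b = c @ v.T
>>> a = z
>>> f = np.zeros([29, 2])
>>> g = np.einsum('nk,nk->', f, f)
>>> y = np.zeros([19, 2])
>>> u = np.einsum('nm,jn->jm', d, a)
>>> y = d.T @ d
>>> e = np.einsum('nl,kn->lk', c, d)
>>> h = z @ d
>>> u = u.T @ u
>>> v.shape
(5, 17)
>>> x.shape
(7, 5)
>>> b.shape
(17, 5)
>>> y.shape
(17, 17)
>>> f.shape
(29, 2)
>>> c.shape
(17, 17)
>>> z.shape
(29, 7)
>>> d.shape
(7, 17)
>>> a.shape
(29, 7)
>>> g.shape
()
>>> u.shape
(17, 17)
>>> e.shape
(17, 7)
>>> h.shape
(29, 17)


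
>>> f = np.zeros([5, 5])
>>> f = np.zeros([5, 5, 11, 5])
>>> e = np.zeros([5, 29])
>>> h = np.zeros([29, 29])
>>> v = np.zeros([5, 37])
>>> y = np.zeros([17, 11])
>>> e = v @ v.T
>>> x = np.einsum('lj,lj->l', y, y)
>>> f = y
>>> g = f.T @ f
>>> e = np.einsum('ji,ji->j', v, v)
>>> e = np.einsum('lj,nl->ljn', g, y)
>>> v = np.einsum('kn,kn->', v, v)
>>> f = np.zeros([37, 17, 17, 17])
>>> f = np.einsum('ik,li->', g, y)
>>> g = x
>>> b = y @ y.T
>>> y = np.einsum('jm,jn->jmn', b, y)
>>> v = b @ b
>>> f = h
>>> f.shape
(29, 29)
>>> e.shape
(11, 11, 17)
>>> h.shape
(29, 29)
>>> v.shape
(17, 17)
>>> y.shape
(17, 17, 11)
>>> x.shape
(17,)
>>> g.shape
(17,)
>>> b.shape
(17, 17)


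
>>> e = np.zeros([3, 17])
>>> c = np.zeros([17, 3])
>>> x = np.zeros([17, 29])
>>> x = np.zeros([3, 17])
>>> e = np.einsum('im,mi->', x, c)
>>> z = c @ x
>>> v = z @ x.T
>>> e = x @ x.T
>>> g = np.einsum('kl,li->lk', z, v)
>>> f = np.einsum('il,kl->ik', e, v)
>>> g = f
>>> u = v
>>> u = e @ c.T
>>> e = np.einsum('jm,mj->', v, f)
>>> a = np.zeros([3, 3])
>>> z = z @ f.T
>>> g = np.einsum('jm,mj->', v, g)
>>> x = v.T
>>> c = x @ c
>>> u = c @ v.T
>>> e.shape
()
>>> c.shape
(3, 3)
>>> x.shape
(3, 17)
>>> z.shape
(17, 3)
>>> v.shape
(17, 3)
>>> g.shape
()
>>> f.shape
(3, 17)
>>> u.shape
(3, 17)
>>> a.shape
(3, 3)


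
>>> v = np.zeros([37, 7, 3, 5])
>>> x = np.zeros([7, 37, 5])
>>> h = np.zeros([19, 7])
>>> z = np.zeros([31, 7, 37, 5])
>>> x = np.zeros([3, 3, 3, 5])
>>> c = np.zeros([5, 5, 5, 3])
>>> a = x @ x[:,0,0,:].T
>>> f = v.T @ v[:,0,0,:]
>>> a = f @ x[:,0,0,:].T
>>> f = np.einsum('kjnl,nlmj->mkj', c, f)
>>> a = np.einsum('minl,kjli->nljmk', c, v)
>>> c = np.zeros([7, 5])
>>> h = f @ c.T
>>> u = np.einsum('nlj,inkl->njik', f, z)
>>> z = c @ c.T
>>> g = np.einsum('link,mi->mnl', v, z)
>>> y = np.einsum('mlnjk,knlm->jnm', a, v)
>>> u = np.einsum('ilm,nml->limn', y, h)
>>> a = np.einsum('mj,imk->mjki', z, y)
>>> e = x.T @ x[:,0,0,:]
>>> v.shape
(37, 7, 3, 5)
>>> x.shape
(3, 3, 3, 5)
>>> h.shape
(7, 5, 7)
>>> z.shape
(7, 7)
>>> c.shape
(7, 5)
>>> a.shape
(7, 7, 5, 5)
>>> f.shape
(7, 5, 5)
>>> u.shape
(7, 5, 5, 7)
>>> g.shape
(7, 3, 37)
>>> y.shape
(5, 7, 5)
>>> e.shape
(5, 3, 3, 5)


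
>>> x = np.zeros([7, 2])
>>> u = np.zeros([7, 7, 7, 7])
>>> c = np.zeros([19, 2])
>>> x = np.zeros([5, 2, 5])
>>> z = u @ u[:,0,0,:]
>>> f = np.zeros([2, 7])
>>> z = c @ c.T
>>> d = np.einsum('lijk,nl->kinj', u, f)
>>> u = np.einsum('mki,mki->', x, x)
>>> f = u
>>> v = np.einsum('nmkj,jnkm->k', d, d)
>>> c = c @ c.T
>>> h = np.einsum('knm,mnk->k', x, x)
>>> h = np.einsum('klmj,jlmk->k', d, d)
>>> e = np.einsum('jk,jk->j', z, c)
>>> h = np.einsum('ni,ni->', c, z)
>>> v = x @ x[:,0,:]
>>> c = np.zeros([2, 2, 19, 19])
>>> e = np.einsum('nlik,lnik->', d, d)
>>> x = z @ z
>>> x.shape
(19, 19)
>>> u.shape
()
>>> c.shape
(2, 2, 19, 19)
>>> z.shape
(19, 19)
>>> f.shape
()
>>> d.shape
(7, 7, 2, 7)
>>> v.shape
(5, 2, 5)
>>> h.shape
()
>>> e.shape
()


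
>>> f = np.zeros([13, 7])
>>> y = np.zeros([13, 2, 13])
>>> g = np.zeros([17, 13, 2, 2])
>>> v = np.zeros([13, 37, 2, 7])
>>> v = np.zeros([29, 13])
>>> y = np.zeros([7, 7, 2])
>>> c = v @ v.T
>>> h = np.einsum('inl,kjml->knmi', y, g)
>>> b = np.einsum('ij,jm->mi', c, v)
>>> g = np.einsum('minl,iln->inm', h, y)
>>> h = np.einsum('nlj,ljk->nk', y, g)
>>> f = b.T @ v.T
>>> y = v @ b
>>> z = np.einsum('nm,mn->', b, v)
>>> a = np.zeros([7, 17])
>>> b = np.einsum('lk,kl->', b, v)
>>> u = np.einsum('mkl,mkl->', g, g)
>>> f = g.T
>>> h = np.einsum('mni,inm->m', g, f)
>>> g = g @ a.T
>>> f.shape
(17, 2, 7)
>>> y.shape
(29, 29)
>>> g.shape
(7, 2, 7)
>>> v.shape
(29, 13)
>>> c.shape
(29, 29)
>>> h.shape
(7,)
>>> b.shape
()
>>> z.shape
()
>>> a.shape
(7, 17)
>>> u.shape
()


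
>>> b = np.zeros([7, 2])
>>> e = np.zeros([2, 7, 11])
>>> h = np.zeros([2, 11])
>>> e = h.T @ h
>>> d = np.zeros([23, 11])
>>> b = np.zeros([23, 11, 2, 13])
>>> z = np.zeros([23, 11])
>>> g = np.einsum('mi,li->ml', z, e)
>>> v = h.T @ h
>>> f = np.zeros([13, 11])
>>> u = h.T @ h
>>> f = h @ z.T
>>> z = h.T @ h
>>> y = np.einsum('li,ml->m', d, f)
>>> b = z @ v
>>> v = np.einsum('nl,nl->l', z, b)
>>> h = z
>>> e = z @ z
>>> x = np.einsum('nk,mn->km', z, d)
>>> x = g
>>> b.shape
(11, 11)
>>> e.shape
(11, 11)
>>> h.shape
(11, 11)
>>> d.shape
(23, 11)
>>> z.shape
(11, 11)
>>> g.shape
(23, 11)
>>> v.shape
(11,)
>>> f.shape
(2, 23)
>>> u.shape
(11, 11)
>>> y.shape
(2,)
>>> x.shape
(23, 11)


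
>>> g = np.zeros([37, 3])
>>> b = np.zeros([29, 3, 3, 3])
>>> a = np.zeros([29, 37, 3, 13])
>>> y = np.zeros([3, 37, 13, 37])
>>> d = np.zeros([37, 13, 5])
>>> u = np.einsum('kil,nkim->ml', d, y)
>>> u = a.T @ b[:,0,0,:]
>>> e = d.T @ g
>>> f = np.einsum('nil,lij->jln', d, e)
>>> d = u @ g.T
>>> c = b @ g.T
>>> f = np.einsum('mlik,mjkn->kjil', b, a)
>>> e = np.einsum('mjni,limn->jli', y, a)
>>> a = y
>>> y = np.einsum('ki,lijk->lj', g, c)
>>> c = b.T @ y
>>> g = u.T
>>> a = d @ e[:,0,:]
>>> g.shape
(3, 37, 3, 13)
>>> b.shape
(29, 3, 3, 3)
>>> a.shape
(13, 3, 37, 37)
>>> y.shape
(29, 3)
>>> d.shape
(13, 3, 37, 37)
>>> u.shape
(13, 3, 37, 3)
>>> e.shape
(37, 29, 37)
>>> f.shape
(3, 37, 3, 3)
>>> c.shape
(3, 3, 3, 3)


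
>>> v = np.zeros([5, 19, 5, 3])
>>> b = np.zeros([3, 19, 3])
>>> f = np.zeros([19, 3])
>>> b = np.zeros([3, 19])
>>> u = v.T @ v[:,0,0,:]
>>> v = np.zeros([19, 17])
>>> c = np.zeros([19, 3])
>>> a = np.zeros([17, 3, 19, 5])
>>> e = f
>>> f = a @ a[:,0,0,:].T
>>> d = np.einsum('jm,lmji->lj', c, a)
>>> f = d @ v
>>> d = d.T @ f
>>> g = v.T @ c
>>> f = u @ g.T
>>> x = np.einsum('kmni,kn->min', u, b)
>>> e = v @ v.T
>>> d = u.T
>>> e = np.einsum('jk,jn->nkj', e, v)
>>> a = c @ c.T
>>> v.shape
(19, 17)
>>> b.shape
(3, 19)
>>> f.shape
(3, 5, 19, 17)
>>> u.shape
(3, 5, 19, 3)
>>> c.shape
(19, 3)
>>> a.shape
(19, 19)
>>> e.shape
(17, 19, 19)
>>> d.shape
(3, 19, 5, 3)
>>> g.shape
(17, 3)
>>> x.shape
(5, 3, 19)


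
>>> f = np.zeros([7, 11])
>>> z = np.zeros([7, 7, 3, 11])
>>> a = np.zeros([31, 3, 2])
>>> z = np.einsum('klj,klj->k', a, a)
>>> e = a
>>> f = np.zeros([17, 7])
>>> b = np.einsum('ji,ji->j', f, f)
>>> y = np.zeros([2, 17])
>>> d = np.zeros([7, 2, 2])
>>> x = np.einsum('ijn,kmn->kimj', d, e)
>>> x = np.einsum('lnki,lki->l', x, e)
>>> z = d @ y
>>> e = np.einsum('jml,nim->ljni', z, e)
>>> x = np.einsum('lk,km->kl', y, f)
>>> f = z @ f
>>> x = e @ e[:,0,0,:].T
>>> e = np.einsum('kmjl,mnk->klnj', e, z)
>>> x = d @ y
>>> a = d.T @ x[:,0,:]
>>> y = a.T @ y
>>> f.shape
(7, 2, 7)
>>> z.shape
(7, 2, 17)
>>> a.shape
(2, 2, 17)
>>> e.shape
(17, 3, 2, 31)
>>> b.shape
(17,)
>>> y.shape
(17, 2, 17)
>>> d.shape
(7, 2, 2)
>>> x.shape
(7, 2, 17)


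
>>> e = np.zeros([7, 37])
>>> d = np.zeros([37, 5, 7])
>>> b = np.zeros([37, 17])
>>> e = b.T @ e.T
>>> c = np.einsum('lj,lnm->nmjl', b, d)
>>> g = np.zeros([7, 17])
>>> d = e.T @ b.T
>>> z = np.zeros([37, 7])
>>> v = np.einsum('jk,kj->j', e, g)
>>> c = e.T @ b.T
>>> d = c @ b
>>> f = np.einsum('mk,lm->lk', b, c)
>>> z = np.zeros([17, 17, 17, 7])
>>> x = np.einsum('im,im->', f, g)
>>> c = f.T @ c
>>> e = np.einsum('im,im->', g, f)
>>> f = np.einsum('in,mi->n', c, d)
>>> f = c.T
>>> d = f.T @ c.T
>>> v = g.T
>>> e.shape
()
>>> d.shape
(17, 17)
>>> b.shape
(37, 17)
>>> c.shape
(17, 37)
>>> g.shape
(7, 17)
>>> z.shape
(17, 17, 17, 7)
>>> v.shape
(17, 7)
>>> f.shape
(37, 17)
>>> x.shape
()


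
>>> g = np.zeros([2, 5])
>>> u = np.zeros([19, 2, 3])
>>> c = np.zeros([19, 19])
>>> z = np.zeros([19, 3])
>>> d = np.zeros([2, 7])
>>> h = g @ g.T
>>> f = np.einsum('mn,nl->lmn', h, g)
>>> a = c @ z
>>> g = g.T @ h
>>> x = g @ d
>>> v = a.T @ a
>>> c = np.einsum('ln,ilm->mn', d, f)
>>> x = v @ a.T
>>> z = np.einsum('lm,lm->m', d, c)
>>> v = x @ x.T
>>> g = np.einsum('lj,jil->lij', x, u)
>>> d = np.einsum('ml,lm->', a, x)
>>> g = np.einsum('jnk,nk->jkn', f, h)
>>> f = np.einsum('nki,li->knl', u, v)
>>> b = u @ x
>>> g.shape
(5, 2, 2)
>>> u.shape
(19, 2, 3)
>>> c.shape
(2, 7)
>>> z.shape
(7,)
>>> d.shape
()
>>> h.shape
(2, 2)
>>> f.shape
(2, 19, 3)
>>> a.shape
(19, 3)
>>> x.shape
(3, 19)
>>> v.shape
(3, 3)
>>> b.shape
(19, 2, 19)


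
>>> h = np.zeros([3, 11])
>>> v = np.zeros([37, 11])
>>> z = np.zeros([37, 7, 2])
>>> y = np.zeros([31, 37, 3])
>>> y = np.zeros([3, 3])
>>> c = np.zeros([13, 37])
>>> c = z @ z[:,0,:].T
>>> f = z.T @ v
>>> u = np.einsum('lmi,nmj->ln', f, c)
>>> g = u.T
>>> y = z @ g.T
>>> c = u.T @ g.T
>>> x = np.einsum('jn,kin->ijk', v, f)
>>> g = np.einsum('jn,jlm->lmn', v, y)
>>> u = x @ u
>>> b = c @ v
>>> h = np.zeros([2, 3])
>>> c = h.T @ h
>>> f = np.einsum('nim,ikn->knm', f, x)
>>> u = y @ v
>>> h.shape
(2, 3)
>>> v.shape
(37, 11)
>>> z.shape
(37, 7, 2)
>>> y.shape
(37, 7, 37)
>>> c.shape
(3, 3)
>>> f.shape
(37, 2, 11)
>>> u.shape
(37, 7, 11)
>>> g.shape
(7, 37, 11)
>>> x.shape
(7, 37, 2)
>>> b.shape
(37, 11)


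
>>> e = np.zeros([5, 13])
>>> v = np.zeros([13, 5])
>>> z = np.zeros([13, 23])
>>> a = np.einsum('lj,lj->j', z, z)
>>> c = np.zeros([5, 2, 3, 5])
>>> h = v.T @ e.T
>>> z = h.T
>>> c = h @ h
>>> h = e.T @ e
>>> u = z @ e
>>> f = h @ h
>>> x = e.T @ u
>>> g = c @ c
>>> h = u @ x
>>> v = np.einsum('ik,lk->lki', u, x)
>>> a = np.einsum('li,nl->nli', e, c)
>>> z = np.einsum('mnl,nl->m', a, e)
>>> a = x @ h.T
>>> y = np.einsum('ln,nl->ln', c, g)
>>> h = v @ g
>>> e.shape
(5, 13)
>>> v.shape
(13, 13, 5)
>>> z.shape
(5,)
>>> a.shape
(13, 5)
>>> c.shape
(5, 5)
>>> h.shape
(13, 13, 5)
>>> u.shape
(5, 13)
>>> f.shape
(13, 13)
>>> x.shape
(13, 13)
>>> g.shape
(5, 5)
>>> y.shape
(5, 5)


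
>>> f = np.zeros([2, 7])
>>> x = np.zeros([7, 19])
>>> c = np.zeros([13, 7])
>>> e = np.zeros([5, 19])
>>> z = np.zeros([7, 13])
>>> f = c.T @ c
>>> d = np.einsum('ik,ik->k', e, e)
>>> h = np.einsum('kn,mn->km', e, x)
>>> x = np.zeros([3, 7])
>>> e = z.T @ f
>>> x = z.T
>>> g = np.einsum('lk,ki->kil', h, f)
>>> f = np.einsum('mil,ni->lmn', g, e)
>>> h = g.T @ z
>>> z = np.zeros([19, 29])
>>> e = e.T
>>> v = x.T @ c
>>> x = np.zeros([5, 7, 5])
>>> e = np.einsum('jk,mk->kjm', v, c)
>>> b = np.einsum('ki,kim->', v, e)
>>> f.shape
(5, 7, 13)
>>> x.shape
(5, 7, 5)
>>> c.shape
(13, 7)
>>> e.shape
(7, 7, 13)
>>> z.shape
(19, 29)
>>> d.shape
(19,)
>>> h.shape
(5, 7, 13)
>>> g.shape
(7, 7, 5)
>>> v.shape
(7, 7)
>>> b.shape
()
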